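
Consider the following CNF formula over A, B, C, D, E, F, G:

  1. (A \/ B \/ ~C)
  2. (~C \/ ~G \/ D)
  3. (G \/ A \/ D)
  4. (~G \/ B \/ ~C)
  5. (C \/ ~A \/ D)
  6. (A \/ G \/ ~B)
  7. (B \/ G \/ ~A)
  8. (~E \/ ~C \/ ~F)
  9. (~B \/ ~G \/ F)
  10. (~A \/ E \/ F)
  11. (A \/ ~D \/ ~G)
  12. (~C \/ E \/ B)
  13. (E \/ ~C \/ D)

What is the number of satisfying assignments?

22

Split on A, then C.
  A=T, C=T: remaining (B,D,E,F,G) ∈ {(T,F,T,F,F); (T,T,F,T,F); (T,T,F,T,T); (T,T,T,F,F)} — 4.
  A=T, C=F: 8 of the 32 assignments to (B,D,E,F,G) work.
  A=F, C=T: a clause becomes empty — 0.
  A=F, C=F: E free; 5 ways for (B,D,F,G) × 2^1 = 10.
Total: 4 + 8 + 0 + 10 = 22.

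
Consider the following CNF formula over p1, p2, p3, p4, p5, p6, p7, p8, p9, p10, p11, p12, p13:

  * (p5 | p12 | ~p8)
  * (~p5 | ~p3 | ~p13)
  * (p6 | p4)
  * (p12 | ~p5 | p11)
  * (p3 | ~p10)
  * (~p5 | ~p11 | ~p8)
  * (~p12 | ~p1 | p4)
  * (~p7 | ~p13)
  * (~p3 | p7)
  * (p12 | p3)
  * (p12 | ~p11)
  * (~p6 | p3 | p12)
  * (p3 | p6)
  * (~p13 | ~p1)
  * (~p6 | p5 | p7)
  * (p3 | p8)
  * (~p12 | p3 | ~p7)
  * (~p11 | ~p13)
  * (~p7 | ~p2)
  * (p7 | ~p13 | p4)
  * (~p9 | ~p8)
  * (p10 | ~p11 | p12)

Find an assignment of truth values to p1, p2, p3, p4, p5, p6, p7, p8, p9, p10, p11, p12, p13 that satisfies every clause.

p1 = F, p2 = T, p3 = F, p4 = T, p5 = T, p6 = T, p7 = F, p8 = T, p9 = F, p10 = F, p11 = F, p12 = T, p13 = F

Pure literal: p1 appears only negated; assign p1 = False.
Pure literal: p4 appears only positively; assign p4 = True.
Set p2 = True and propagate.
  then p7 is forced to False.
  then p3 is forced to False.
  then p10 is forced to False.
  then p12 is forced to True.
  then p6 is forced to True.
  then p5 is forced to True.
  then p8 is forced to True.
  then p11 is forced to False.
  then p9 is forced to False.
p13 is now unconstrained; take p13 = False.
Every clause has at least one true literal under this assignment.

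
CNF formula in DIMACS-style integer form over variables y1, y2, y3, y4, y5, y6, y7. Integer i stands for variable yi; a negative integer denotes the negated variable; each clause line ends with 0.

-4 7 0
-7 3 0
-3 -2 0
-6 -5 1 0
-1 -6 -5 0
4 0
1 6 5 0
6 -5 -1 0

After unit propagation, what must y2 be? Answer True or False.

False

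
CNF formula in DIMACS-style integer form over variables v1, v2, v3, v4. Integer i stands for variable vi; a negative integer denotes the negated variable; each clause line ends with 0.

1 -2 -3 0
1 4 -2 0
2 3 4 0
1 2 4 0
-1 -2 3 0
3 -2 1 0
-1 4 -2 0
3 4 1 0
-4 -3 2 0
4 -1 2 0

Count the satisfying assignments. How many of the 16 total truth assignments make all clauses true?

3

Satisfying assignments:
  v1=0 v2=0 v3=0 v4=1
  v1=1 v2=0 v3=0 v4=1
  v1=1 v2=1 v3=1 v4=1
That's 3 in total.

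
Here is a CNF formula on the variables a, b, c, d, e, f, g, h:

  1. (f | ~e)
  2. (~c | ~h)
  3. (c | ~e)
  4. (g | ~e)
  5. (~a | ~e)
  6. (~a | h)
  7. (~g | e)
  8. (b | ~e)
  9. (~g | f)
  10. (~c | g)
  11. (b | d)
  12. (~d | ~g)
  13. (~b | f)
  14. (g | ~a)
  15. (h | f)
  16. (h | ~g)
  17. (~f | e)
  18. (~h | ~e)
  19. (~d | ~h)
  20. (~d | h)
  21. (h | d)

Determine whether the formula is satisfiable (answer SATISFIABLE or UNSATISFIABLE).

UNSATISFIABLE

e = True:
  propagation gives f=True, c=True, h=False, g=True; an empty clause results — contradiction.
e = False:
  propagation gives g=False, c=False, a=False, f=False; an empty clause results — contradiction.
Every branch closes, so no satisfying assignment exists.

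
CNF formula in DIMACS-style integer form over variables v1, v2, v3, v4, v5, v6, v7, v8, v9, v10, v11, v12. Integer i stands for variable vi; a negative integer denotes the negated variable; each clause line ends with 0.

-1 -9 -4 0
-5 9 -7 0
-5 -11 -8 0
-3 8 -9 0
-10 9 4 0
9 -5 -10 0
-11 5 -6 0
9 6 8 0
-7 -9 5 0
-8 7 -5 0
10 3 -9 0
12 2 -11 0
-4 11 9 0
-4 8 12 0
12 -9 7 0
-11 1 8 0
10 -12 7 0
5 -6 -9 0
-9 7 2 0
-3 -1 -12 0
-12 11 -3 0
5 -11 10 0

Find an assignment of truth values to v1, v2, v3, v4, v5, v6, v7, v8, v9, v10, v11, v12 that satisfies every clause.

v1=False  v2=False  v3=False  v4=False  v5=False  v6=True  v7=True  v8=False  v9=False  v10=False  v11=False  v12=True

Check each clause:
  1. {¬v9, ¬v4, ¬v1} — ¬v4 is true.
  2. {¬v5, ¬v7, v9} — ¬v5 is true.
  3. {¬v5, ¬v8, ¬v11} — ¬v8 is true.
  4. {¬v3, ¬v9, v8} — ¬v3 is true.
  5. {v4, ¬v10, v9} — ¬v10 is true.
  6. {¬v5, v9, ¬v10} — ¬v5 is true.
  7. {¬v11, v5, ¬v6} — ¬v11 is true.
  8. {v6, v8, v9} — v6 is true.
  9. {v5, ¬v9, ¬v7} — ¬v9 is true.
  10. {¬v8, ¬v5, v7} — ¬v8 is true.
  11. {v3, ¬v9, v10} — ¬v9 is true.
  12. {¬v11, v12, v2} — v12 is true.
  13. {¬v4, v11, v9} — ¬v4 is true.
  14. {¬v4, v12, v8} — ¬v4 is true.
  15. {v7, ¬v9, v12} — ¬v9 is true.
  16. {v1, ¬v11, v8} — ¬v11 is true.
  17. {v7, v10, ¬v12} — v7 is true.
  18. {v5, ¬v9, ¬v6} — ¬v9 is true.
  19. {v2, ¬v9, v7} — v7 is true.
  20. {¬v12, ¬v3, ¬v1} — ¬v3 is true.
  21. {v11, ¬v3, ¬v12} — ¬v3 is true.
  22. {v10, ¬v11, v5} — ¬v11 is true.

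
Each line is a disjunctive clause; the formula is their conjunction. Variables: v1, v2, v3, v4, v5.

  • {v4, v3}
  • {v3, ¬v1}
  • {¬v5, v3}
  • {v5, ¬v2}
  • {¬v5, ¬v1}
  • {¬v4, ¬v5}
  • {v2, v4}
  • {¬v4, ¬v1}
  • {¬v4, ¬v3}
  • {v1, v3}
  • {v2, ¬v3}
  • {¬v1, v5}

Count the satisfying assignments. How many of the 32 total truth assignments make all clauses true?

1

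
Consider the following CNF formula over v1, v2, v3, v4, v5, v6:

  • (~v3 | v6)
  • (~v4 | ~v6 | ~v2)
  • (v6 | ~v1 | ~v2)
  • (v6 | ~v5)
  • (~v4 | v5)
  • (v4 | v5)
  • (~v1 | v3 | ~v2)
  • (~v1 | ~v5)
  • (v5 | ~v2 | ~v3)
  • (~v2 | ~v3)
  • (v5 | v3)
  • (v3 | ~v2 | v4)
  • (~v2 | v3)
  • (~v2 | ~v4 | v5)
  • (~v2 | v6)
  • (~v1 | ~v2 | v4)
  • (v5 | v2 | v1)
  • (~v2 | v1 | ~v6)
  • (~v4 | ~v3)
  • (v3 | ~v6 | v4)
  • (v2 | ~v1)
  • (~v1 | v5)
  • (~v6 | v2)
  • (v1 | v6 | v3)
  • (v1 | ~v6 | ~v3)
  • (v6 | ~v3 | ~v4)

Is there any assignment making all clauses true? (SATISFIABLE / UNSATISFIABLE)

UNSATISFIABLE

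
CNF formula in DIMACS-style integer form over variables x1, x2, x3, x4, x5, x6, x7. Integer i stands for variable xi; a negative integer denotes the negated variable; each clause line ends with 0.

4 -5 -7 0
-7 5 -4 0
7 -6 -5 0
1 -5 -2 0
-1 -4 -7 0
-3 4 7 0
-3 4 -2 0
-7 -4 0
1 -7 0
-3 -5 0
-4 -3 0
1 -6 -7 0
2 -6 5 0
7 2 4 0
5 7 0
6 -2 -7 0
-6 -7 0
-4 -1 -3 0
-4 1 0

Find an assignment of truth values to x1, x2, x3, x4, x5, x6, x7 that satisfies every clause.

x1 = T, x2 = T, x3 = F, x4 = F, x5 = T, x6 = F, x7 = F

x3 occurs only negated in the remaining clauses — set x3 = False.
Set x1 = True and propagate.
Branch on x2: take x2 = True.
Set x4 = False and propagate.
The remaining clauses are satisfied by x5 = True, x6 = False, x7 = False.
Every clause has at least one true literal under this assignment.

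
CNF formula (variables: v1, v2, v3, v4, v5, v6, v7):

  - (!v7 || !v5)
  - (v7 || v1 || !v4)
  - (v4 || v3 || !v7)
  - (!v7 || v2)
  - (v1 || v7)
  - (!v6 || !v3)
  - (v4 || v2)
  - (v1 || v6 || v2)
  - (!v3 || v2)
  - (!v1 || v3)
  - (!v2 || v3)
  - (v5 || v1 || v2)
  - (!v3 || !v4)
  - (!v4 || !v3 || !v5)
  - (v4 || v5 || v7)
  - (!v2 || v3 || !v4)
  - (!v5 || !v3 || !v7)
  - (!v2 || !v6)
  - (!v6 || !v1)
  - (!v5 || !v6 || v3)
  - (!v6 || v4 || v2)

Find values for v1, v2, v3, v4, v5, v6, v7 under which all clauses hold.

v1=T, v2=T, v3=T, v4=F, v5=T, v6=F, v7=F

Check each clause:
  1. (!v7 || !v5) — !v7 is true.
  2. (v1 || !v4 || v7) — v1 is true.
  3. (v4 || !v7 || v3) — !v7 is true.
  4. (v2 || !v7) — !v7 is true.
  5. (v7 || v1) — v1 is true.
  6. (!v3 || !v6) — !v6 is true.
  7. (v2 || v4) — v2 is true.
  8. (v1 || v2 || v6) — v1 is true.
  9. (!v3 || v2) — v2 is true.
  10. (v3 || !v1) — v3 is true.
  11. (!v2 || v3) — v3 is true.
  12. (v5 || v2 || v1) — v1 is true.
  13. (!v3 || !v4) — !v4 is true.
  14. (!v5 || !v4 || !v3) — !v4 is true.
  15. (v4 || v7 || v5) — v5 is true.
  16. (v3 || !v2 || !v4) — v3 is true.
  17. (!v3 || !v7 || !v5) — !v7 is true.
  18. (!v2 || !v6) — !v6 is true.
  19. (!v1 || !v6) — !v6 is true.
  20. (!v6 || v3 || !v5) — !v6 is true.
  21. (!v6 || v2 || v4) — v2 is true.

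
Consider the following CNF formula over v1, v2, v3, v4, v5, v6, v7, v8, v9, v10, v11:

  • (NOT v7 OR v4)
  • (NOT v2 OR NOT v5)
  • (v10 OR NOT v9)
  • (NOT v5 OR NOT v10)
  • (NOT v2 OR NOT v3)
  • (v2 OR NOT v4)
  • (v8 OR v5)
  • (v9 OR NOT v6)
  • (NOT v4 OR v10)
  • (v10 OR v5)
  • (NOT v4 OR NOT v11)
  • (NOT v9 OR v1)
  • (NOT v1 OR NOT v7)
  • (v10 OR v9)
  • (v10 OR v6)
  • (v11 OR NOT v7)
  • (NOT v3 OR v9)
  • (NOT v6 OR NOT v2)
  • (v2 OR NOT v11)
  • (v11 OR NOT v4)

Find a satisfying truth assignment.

v1=True, v2=True, v3=False, v4=False, v5=False, v6=False, v7=False, v8=True, v9=True, v10=True, v11=True

Pure literal: v3 appears only negated; assign v3 = False.
v7 occurs only negated in the remaining clauses — set v7 = False.
Branch on v1: take v1 = True.
Try v2 = True.
  then v5 is forced to False.
  then v8 is forced to True.
  then v10 is forced to True.
  then v6 is forced to False.
For the remaining variables, v4 = False, v9 = True, v11 = True works.
Check each clause:
  1. (v4 OR NOT v7) — NOT v7 is true.
  2. (NOT v5 OR NOT v2) — NOT v5 is true.
  3. (NOT v9 OR v10) — v10 is true.
  4. (NOT v10 OR NOT v5) — NOT v5 is true.
  5. (NOT v3 OR NOT v2) — NOT v3 is true.
  6. (NOT v4 OR v2) — v2 is true.
  7. (v8 OR v5) — v8 is true.
  8. (v9 OR NOT v6) — v9 is true.
  9. (v10 OR NOT v4) — v10 is true.
  10. (v5 OR v10) — v10 is true.
  11. (NOT v4 OR NOT v11) — NOT v4 is true.
  12. (v1 OR NOT v9) — v1 is true.
  13. (NOT v1 OR NOT v7) — NOT v7 is true.
  14. (v9 OR v10) — v9 is true.
  15. (v6 OR v10) — v10 is true.
  16. (NOT v7 OR v11) — NOT v7 is true.
  17. (v9 OR NOT v3) — v9 is true.
  18. (NOT v2 OR NOT v6) — NOT v6 is true.
  19. (NOT v11 OR v2) — v2 is true.
  20. (v11 OR NOT v4) — v11 is true.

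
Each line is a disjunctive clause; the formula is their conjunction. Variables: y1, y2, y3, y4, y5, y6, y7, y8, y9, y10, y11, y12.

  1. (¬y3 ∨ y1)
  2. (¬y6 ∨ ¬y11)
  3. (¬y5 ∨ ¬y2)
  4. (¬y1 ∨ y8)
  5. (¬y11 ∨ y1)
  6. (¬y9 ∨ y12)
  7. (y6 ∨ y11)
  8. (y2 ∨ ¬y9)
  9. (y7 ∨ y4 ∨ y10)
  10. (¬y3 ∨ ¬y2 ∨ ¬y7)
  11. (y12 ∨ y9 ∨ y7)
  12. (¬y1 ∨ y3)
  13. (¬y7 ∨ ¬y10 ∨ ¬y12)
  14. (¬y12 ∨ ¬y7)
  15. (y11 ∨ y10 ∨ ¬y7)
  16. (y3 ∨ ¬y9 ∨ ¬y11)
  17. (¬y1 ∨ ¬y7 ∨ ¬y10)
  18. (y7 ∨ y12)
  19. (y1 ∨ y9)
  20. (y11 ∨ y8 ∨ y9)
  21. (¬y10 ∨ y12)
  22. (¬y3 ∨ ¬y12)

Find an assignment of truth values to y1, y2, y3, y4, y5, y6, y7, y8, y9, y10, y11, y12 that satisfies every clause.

y5 occurs only negated in the remaining clauses — set y5 = False.
Set y1 = False and propagate.
  then y3 is forced to False.
  then y11 is forced to False.
  then y6 is forced to True.
  then y9 is forced to True.
  then y12 is forced to True.
  then y2 is forced to True.
  then y7 is forced to False.
The remaining clauses are satisfied by y4 = False, y8 = False, y10 = True.

y1=False, y2=True, y3=False, y4=False, y5=False, y6=True, y7=False, y8=False, y9=True, y10=True, y11=False, y12=True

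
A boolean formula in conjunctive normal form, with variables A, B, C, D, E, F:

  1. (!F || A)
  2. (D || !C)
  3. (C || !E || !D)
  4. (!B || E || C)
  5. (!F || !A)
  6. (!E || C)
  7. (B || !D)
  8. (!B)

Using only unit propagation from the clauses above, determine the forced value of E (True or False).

(!B) stands alone — B = False.
From (B || !D) and B = False: D = False.
From (D || !C) and D = False: C = False.
(C || !E) with C = False leaves only !E, so E = False.

False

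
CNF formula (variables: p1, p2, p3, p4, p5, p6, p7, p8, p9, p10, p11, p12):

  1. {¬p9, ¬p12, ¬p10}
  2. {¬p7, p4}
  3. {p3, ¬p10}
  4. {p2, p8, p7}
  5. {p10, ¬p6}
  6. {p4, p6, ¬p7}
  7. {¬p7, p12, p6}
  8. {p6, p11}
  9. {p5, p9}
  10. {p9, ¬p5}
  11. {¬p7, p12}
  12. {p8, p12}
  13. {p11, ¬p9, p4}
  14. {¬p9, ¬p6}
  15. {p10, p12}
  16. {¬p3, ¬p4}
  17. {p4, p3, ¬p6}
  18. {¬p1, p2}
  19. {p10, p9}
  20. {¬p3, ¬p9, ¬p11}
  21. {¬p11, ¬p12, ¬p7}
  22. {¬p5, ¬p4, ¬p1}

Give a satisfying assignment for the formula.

p1 occurs only negated in the remaining clauses — set p1 = False.
p8 occurs only positively in the remaining clauses — set p8 = True.
Set p3 = False and propagate.
  then p10 is forced to False.
  then p6 is forced to False.
  then p11 is forced to True.
  then p12 is forced to True.
  then p9 is forced to True.
  then p7 is forced to False.
p2, p4, p5 are now unconstrained; take p2 = False, p4 = False, p5 = False.

p1 = F, p2 = F, p3 = F, p4 = F, p5 = F, p6 = F, p7 = F, p8 = T, p9 = T, p10 = F, p11 = T, p12 = T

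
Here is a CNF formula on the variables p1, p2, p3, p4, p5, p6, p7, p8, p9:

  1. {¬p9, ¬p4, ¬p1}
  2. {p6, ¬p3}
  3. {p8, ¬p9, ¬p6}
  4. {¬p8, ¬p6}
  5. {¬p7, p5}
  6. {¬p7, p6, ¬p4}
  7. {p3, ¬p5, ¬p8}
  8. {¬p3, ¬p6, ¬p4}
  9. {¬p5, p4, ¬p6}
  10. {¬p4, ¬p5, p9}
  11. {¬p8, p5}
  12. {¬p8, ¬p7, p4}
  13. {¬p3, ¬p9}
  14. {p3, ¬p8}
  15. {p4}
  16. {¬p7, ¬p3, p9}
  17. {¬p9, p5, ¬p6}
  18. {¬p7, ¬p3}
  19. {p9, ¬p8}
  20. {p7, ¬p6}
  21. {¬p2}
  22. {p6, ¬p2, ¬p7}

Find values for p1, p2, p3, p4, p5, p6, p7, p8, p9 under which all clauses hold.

p1=1, p2=0, p3=0, p4=1, p5=0, p6=0, p7=0, p8=0, p9=0

Unit propagation: (p4) forces p4 = True.
The clause (¬p2) is unit: p2 must be False.
Branch on p1: take p1 = True.
  then p9 is forced to False.
  then p5 is forced to False.
  then p7 is forced to False.
  then p8 is forced to False.
  then p6 is forced to False.
  then p3 is forced to False.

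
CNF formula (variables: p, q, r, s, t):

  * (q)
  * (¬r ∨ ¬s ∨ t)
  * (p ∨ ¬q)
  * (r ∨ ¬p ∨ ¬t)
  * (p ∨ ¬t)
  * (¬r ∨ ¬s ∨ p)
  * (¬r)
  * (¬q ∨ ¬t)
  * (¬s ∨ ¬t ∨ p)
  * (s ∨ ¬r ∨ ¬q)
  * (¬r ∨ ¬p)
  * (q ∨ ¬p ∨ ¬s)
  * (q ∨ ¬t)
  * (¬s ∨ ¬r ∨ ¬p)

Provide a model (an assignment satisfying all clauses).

p=T  q=T  r=F  s=F  t=F

The clause (q) is unit: q must be True.
Unit propagation: (p) forces p = True.
Unit propagation: (¬r) forces r = False.
The clause (¬t) is unit: t must be False.
s is now unconstrained; take s = False.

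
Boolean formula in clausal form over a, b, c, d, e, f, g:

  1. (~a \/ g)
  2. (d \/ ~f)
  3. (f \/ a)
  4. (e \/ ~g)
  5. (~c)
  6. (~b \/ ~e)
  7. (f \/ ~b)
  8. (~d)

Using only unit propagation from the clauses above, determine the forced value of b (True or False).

False

(~c) is a unit clause: c = False.
(~d) is a unit clause: d = False.
From (~f \/ d) and d = False: f = False.
(a \/ f): since f = False, the clause reduces to (a). a = True.
From (~a \/ g) and a = True: g = True.
(e \/ ~g) with g = True leaves only e, so e = True.
(~b \/ ~e) with e = True leaves only ~b, so b = False.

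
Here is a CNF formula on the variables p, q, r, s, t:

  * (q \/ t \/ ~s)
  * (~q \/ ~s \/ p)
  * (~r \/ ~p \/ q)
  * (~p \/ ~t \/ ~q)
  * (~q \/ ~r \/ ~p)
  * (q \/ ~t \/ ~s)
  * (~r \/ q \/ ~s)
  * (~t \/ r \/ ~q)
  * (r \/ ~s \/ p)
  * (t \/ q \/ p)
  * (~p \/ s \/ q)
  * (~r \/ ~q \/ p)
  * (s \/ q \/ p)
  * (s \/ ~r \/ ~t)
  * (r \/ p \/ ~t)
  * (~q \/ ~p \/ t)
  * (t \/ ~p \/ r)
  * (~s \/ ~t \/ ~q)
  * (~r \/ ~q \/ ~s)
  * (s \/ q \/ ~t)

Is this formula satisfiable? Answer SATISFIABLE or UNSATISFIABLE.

Set p = False and propagate.
Set q = True and propagate.
  then s is forced to False.
  then r is forced to False.
  then t is forced to False.
So p=F, q=T, r=F, s=F, t=F is a satisfying assignment.

SATISFIABLE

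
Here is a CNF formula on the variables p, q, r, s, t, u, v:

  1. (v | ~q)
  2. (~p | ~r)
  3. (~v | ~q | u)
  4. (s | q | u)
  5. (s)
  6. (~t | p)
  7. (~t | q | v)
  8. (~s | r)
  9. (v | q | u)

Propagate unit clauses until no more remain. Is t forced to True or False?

False

(s) stands alone — s = True.
In (~s | r), ~s is now false; r must hold, so r = True.
(~r | ~p): since r = True, the clause reduces to (~p). p = False.
(~t | p) with p = False leaves only ~t, so t = False.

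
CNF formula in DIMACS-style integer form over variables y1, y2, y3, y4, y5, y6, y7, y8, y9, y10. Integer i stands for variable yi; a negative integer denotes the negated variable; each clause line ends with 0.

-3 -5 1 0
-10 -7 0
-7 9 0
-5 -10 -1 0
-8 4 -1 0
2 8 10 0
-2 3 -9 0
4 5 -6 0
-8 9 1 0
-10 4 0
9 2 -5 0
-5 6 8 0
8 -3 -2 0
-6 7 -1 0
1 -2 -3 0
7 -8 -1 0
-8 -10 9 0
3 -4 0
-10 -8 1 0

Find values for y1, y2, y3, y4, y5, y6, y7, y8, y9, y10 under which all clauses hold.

y1=True, y2=False, y3=True, y4=True, y5=False, y6=False, y7=True, y8=True, y9=True, y10=False

Check each clause:
  1. (NOT y3 OR NOT y5 OR y1) — y1 is true.
  2. (NOT y7 OR NOT y10) — NOT y10 is true.
  3. (y9 OR NOT y7) — y9 is true.
  4. (NOT y1 OR NOT y10 OR NOT y5) — NOT y5 is true.
  5. (y4 OR NOT y8 OR NOT y1) — y4 is true.
  6. (y2 OR y10 OR y8) — y8 is true.
  7. (NOT y2 OR y3 OR NOT y9) — y3 is true.
  8. (NOT y6 OR y5 OR y4) — NOT y6 is true.
  9. (y1 OR NOT y8 OR y9) — y9 is true.
  10. (NOT y10 OR y4) — y4 is true.
  11. (NOT y5 OR y2 OR y9) — y9 is true.
  12. (NOT y5 OR y6 OR y8) — y8 is true.
  13. (NOT y2 OR NOT y3 OR y8) — y8 is true.
  14. (NOT y1 OR y7 OR NOT y6) — NOT y6 is true.
  15. (NOT y3 OR y1 OR NOT y2) — y1 is true.
  16. (NOT y1 OR y7 OR NOT y8) — y7 is true.
  17. (y9 OR NOT y8 OR NOT y10) — y9 is true.
  18. (y3 OR NOT y4) — y3 is true.
  19. (NOT y8 OR y1 OR NOT y10) — y1 is true.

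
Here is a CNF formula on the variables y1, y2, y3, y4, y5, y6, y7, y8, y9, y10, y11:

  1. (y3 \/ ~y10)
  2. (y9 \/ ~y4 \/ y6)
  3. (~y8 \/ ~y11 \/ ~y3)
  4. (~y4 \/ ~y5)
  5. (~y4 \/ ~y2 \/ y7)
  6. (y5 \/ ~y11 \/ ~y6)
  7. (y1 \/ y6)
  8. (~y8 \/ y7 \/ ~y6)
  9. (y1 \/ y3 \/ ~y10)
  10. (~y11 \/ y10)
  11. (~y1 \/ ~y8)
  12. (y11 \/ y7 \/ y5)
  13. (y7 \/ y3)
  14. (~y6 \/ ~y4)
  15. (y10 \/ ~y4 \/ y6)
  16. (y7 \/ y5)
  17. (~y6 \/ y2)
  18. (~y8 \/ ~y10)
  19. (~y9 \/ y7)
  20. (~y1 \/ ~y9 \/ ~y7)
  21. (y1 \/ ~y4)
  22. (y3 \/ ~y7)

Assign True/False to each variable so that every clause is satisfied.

y4 occurs only negated in the remaining clauses — set y4 = False.
y8 occurs only negated in the remaining clauses — set y8 = False.
Set y1 = False and propagate.
  then y6 is forced to True.
  then y2 is forced to True.
The remaining clauses are satisfied by y3 = True, y5 = False, y7 = True, y9 = False, y10 = False, y11 = False.

y1=F  y2=T  y3=T  y4=F  y5=F  y6=T  y7=T  y8=F  y9=F  y10=F  y11=F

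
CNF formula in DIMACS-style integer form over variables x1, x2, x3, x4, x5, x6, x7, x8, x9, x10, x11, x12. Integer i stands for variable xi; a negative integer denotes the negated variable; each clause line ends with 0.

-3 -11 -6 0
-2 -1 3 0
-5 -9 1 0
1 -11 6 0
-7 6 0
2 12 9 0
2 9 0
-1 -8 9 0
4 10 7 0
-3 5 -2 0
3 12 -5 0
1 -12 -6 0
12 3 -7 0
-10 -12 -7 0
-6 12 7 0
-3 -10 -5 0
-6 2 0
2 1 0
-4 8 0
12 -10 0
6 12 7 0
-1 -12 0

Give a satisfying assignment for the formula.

x1=T  x2=T  x3=T  x4=F  x5=T  x6=T  x7=T  x8=F  x9=F  x10=F  x11=F  x12=F

Pure literal: x11 appears only negated; assign x11 = False.
Branch on x1: take x1 = True.
  then x12 is forced to False.
  then x10 is forced to False.
Set x2 = True and propagate.
  then x3 is forced to True.
  then x5 is forced to True.
Branch on x4: take x4 = False.
  then x7 is forced to True.
  then x6 is forced to True.
For the remaining variables, x8 = False, x9 = False works.
Every clause has at least one true literal under this assignment.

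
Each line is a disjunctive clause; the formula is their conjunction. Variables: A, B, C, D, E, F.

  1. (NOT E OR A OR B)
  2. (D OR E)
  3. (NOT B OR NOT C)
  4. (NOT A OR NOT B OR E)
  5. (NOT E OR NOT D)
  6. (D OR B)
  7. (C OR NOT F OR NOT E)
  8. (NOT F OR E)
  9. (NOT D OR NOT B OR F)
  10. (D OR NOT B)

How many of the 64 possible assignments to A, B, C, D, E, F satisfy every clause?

Satisfying assignments:
  A=F B=F C=F D=T E=F F=F
  A=F B=F C=T D=T E=F F=F
  A=T B=F C=F D=T E=F F=F
  A=T B=F C=T D=T E=F F=F
Count: 4.

4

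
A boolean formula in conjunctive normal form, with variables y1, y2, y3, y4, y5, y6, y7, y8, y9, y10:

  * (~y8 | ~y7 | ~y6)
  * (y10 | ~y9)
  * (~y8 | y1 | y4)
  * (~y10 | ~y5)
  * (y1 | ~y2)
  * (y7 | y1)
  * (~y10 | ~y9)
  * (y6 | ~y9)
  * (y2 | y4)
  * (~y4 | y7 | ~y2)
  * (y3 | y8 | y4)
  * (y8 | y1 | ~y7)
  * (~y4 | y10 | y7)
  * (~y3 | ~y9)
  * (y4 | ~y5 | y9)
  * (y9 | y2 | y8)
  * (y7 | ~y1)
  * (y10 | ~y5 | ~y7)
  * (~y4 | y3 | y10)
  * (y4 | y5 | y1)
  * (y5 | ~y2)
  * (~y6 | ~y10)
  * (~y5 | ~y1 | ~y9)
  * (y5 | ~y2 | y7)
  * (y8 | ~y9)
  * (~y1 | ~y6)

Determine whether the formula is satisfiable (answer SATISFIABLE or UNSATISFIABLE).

Branch on y1: take y1 = True.
  then y7 is forced to True.
  then y6 is forced to False.
  then y9 is forced to False.
Set y2 = False and propagate.
  then y4 is forced to True.
  then y8 is forced to True.
Set y3 = True and propagate.
For the remaining variables, y5 = False, y10 = False works.
So y1=1, y2=0, y3=1, y4=1, y5=0, y6=0, y7=1, y8=1, y9=0, y10=0 is a satisfying assignment.

SATISFIABLE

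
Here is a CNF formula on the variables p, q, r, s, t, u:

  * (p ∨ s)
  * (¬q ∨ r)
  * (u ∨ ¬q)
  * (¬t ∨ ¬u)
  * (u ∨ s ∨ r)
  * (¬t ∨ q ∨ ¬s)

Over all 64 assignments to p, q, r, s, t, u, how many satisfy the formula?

Split on q, then s.
  q=T, s=T: remaining (p,r,t,u) ∈ {(F,T,F,T); (T,T,F,T)} — 2.
  q=T, s=F: remaining (p,r,t,u) ∈ {(T,T,F,T)} — 1.
  q=F, s=T: forces t=F; p, r, u free → 2^3 = 8.
  q=F, s=F: remaining (p,r,t,u) ∈ {(T,F,F,T); (T,T,F,F); (T,T,F,T); (T,T,T,F)} — 4.
Total: 2 + 1 + 8 + 4 = 15.

15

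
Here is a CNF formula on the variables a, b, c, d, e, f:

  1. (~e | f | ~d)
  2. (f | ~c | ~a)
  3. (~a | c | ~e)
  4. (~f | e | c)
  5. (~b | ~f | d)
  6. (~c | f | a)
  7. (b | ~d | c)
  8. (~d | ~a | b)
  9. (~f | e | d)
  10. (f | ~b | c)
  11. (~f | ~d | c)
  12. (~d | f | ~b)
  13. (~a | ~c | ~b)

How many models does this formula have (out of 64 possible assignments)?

10

Split on f, then c.
  f=1, c=1: 6 of the 16 assignments to (a,b,d,e) work.
  f=1, c=0: remaining (a,b,d,e) ∈ {(0,0,0,1)} — 1.
  f=0, c=1: a clause becomes empty — 0.
  f=0, c=0: remaining (a,b,d,e) ∈ {(0,0,0,0); (0,0,0,1); (1,0,0,0)} — 3.
Total: 6 + 1 + 0 + 3 = 10.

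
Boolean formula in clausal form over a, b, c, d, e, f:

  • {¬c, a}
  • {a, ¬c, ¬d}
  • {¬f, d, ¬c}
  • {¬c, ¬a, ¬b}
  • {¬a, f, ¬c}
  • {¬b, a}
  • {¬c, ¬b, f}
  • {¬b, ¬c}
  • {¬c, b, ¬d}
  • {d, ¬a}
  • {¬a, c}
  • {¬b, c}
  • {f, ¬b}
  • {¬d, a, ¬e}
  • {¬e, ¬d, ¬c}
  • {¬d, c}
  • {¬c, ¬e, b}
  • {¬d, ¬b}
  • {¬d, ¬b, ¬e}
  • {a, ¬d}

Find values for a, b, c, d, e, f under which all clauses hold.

a = False, b = False, c = False, d = False, e = True, f = True

Check each clause:
  1. {¬c, a} — ¬c is true.
  2. {¬c, a, ¬d} — ¬d is true.
  3. {¬c, ¬f, d} — ¬c is true.
  4. {¬b, ¬c, ¬a} — ¬c is true.
  5. {¬c, ¬a, f} — ¬c is true.
  6. {a, ¬b} — ¬b is true.
  7. {¬c, ¬b, f} — ¬c is true.
  8. {¬b, ¬c} — ¬c is true.
  9. {b, ¬c, ¬d} — ¬d is true.
  10. {d, ¬a} — ¬a is true.
  11. {¬a, c} — ¬a is true.
  12. {¬b, c} — ¬b is true.
  13. {¬b, f} — f is true.
  14. {¬e, a, ¬d} — ¬d is true.
  15. {¬d, ¬e, ¬c} — ¬d is true.
  16. {c, ¬d} — ¬d is true.
  17. {¬e, ¬c, b} — ¬c is true.
  18. {¬b, ¬d} — ¬d is true.
  19. {¬b, ¬d, ¬e} — ¬d is true.
  20. {a, ¬d} — ¬d is true.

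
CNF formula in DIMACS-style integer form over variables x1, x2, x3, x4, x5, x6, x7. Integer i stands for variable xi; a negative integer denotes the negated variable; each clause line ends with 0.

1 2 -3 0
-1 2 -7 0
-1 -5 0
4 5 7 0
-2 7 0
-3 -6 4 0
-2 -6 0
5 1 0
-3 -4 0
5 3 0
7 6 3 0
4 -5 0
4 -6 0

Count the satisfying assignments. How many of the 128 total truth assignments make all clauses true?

5

The models are:
  x1=F x2=F x3=F x4=T x5=T x6=F x7=T
  x1=F x2=F x3=F x4=T x5=T x6=T x7=F
  x1=F x2=F x3=F x4=T x5=T x6=T x7=T
  x1=F x2=T x3=F x4=T x5=T x6=F x7=T
  x1=T x2=T x3=T x4=F x5=F x6=F x7=T
Count: 5.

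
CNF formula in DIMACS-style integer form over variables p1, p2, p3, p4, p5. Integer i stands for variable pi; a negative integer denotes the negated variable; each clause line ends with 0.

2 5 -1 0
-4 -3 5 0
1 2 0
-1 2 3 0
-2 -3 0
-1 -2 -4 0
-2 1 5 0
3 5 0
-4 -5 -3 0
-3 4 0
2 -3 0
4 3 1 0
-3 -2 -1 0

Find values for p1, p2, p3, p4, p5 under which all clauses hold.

p1=False, p2=True, p3=False, p4=True, p5=True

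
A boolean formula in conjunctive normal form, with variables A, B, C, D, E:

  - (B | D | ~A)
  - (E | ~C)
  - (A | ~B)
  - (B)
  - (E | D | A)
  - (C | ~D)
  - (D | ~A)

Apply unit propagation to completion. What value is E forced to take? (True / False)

True

Unit clause (B) sets B = True.
From (A | ~B) and B = True: A = True.
From (~A | D) and A = True: D = True.
(C | ~D) with D = True leaves only C, so C = True.
From (E | ~C) and C = True: E = True.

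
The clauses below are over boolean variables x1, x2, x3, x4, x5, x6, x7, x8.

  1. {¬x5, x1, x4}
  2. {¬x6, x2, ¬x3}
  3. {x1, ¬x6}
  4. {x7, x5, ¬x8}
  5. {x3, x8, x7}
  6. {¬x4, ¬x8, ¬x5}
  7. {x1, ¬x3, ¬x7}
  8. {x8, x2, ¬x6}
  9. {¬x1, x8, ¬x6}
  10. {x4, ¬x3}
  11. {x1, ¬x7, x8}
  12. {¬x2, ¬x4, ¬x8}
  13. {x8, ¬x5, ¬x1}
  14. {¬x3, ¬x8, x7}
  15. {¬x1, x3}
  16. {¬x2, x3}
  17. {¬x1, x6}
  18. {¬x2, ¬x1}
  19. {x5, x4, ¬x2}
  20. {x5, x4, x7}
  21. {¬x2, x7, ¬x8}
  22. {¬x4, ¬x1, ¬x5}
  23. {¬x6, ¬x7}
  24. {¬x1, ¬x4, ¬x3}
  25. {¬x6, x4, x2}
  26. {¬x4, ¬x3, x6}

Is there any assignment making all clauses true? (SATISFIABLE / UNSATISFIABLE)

SATISFIABLE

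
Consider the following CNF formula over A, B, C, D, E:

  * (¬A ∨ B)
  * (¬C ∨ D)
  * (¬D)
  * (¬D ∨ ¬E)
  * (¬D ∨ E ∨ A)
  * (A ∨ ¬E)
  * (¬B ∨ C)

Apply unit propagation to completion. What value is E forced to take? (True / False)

False

Unit clause (¬D) sets D = False.
(¬C ∨ D) with D = False leaves only ¬C, so C = False.
In (¬B ∨ C), C is now false; ¬B must hold, so B = False.
In (¬A ∨ B), B is now false; ¬A must hold, so A = False.
From (¬E ∨ A) and A = False: E = False.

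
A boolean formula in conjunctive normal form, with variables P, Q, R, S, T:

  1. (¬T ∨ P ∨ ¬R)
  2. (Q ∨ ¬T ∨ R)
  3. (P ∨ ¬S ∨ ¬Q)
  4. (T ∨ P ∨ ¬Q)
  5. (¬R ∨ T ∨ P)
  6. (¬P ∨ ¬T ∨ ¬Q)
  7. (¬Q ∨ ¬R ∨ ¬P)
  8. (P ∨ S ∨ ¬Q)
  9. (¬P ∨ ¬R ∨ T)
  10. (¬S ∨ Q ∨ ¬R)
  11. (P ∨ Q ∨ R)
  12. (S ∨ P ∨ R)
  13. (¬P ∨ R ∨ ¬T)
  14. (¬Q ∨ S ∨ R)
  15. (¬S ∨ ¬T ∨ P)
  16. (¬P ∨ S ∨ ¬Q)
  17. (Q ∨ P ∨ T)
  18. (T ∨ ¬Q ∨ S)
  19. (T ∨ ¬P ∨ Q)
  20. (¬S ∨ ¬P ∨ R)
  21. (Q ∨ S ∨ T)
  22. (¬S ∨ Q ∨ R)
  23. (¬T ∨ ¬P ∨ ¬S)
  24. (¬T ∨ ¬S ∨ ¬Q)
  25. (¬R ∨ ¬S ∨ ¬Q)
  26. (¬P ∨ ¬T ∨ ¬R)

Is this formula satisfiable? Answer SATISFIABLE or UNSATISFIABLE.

UNSATISFIABLE

P = True:
  Q = True:
    propagation gives T=False, R=False, S=True; an empty clause results — contradiction.
  Q = False:
    propagation gives T=True, R=True; an empty clause results — contradiction.
P = False:
  Q = True:
    propagation gives S=False; an empty clause results — contradiction.
  Q = False:
    propagation gives R=True, T=False; an empty clause results — contradiction.
Every branch closes, so no satisfying assignment exists.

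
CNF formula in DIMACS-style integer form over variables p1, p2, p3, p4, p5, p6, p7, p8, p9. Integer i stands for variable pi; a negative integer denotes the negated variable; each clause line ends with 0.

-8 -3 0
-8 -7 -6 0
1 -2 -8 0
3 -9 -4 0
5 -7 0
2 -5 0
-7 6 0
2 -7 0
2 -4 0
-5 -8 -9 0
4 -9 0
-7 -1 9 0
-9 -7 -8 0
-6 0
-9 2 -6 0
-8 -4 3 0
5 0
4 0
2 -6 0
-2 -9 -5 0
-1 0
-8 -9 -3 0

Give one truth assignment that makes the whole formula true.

p1 = 0, p2 = 1, p3 = 1, p4 = 1, p5 = 1, p6 = 0, p7 = 0, p8 = 0, p9 = 0

Check each clause:
  1. (NOT p3 OR NOT p8) — NOT p8 is true.
  2. (NOT p7 OR NOT p8 OR NOT p6) — NOT p8 is true.
  3. (NOT p8 OR p1 OR NOT p2) — NOT p8 is true.
  4. (NOT p9 OR p3 OR NOT p4) — p3 is true.
  5. (NOT p7 OR p5) — NOT p7 is true.
  6. (p2 OR NOT p5) — p2 is true.
  7. (NOT p7 OR p6) — NOT p7 is true.
  8. (NOT p7 OR p2) — NOT p7 is true.
  9. (p2 OR NOT p4) — p2 is true.
  10. (NOT p5 OR NOT p8 OR NOT p9) — NOT p8 is true.
  11. (NOT p9 OR p4) — p4 is true.
  12. (NOT p1 OR NOT p7 OR p9) — NOT p7 is true.
  13. (NOT p7 OR NOT p8 OR NOT p9) — NOT p8 is true.
  14. (NOT p6) — NOT p6 is true.
  15. (NOT p6 OR p2 OR NOT p9) — p2 is true.
  16. (NOT p4 OR p3 OR NOT p8) — NOT p8 is true.
  17. (p5) — p5 is true.
  18. (p4) — p4 is true.
  19. (p2 OR NOT p6) — p2 is true.
  20. (NOT p5 OR NOT p2 OR NOT p9) — NOT p9 is true.
  21. (NOT p1) — NOT p1 is true.
  22. (NOT p8 OR NOT p9 OR NOT p3) — NOT p8 is true.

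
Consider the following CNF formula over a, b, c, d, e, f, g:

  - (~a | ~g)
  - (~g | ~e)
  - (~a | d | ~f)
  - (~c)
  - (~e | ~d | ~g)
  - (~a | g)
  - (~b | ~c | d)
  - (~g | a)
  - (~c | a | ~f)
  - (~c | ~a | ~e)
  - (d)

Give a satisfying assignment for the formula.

Unit propagation: (~c) forces c = False.
(d) is a unit clause, so d = True.
Pure literal: e appears only negated; assign e = False.
Branch on a: take a = False.
  then g is forced to False.
b, f are now unconstrained; take b = False, f = False.

a = False, b = False, c = False, d = True, e = False, f = False, g = False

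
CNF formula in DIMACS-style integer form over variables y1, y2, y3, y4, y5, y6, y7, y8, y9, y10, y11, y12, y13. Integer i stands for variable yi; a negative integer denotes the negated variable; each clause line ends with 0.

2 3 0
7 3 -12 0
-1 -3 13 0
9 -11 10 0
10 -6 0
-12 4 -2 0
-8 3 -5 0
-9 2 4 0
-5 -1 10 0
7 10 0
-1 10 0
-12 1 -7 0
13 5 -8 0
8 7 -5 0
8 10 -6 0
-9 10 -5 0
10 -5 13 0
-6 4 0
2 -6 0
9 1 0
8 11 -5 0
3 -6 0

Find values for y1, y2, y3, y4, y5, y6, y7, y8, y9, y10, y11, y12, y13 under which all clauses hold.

y1=T, y2=F, y3=T, y4=T, y5=F, y6=F, y7=T, y8=F, y9=T, y10=T, y11=F, y12=T, y13=T

Pure literal: y4 appears only positively; assign y4 = True.
y6 occurs only negated in the remaining clauses — set y6 = False.
Set y1 = True and propagate.
  then y10 is forced to True.
Set y2 = False and propagate.
  then y3 is forced to True.
  then y13 is forced to True.
Set y5 = False and propagate.
y7, y8, y9, y11, y12 are now unconstrained; take y7 = True, y8 = False, y9 = True, y11 = False, y12 = True.
Check each clause:
  1. (y3 ∨ y2) — y3 is true.
  2. (y7 ∨ ¬y12 ∨ y3) — y3 is true.
  3. (¬y1 ∨ y13 ∨ ¬y3) — y13 is true.
  4. (¬y11 ∨ y10 ∨ y9) — y9 is true.
  5. (y10 ∨ ¬y6) — y10 is true.
  6. (¬y2 ∨ y4 ∨ ¬y12) — y4 is true.
  7. (¬y8 ∨ ¬y5 ∨ y3) — y3 is true.
  8. (y4 ∨ ¬y9 ∨ y2) — y4 is true.
  9. (y10 ∨ ¬y5 ∨ ¬y1) — y10 is true.
  10. (y10 ∨ y7) — y10 is true.
  11. (¬y1 ∨ y10) — y10 is true.
  12. (y1 ∨ ¬y7 ∨ ¬y12) — y1 is true.
  13. (¬y8 ∨ y5 ∨ y13) — ¬y8 is true.
  14. (y7 ∨ y8 ∨ ¬y5) — ¬y5 is true.
  15. (¬y6 ∨ y10 ∨ y8) — ¬y6 is true.
  16. (y10 ∨ ¬y5 ∨ ¬y9) — y10 is true.
  17. (y10 ∨ y13 ∨ ¬y5) — y10 is true.
  18. (¬y6 ∨ y4) — ¬y6 is true.
  19. (y2 ∨ ¬y6) — ¬y6 is true.
  20. (y9 ∨ y1) — y1 is true.
  21. (y11 ∨ ¬y5 ∨ y8) — ¬y5 is true.
  22. (y3 ∨ ¬y6) — ¬y6 is true.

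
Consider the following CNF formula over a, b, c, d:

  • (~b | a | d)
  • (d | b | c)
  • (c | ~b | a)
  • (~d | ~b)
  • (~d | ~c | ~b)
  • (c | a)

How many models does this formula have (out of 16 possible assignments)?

Satisfying assignments:
  a=0 b=0 c=1 d=0
  a=0 b=0 c=1 d=1
  a=1 b=0 c=0 d=1
  a=1 b=0 c=1 d=0
  a=1 b=0 c=1 d=1
  a=1 b=1 c=0 d=0
  a=1 b=1 c=1 d=0
That's 7 in total.

7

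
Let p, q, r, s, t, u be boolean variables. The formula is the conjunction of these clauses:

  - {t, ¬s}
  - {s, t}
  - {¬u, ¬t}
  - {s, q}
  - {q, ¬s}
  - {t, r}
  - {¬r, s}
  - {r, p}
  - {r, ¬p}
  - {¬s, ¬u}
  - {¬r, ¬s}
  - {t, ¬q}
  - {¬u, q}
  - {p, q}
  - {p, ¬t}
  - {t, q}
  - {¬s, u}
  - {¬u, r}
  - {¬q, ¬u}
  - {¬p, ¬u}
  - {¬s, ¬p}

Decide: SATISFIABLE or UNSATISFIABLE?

s = True:
  propagation gives t=True, u=False; an empty clause results — contradiction.
s = False:
  propagation gives t=True, u=False, q=True, r=False; an empty clause results — contradiction.
Every branch closes, so no satisfying assignment exists.

UNSATISFIABLE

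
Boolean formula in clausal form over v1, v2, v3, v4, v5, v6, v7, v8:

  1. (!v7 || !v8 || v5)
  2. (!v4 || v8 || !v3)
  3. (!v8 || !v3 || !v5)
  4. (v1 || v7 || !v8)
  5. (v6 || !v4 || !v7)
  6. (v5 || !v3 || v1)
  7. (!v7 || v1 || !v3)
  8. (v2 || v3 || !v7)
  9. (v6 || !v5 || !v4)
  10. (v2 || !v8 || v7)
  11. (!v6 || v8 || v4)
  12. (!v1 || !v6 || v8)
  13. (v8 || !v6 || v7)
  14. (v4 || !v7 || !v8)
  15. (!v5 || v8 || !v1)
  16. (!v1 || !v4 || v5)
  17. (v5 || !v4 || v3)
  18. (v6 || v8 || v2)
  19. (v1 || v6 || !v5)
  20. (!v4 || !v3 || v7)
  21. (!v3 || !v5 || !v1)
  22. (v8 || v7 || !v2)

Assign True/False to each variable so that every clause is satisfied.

v1=1, v2=1, v3=1, v4=0, v5=0, v6=0, v7=1, v8=0

Branch on v1: take v1 = True.
The remaining clauses are satisfied by v2 = True, v3 = True, v4 = False, v5 = False, v6 = False, v7 = True, v8 = False.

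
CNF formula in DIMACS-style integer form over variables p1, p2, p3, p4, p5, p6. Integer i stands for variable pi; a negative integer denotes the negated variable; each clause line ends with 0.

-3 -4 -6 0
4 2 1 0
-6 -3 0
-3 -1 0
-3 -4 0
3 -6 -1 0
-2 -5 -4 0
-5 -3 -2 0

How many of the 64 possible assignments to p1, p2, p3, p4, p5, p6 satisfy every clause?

Case analysis on p3 and p4:
  p3=1, p4=1: a clause becomes empty — 0.
  p3=1, p4=0: remaining (p1,p2,p5,p6) ∈ {(0,1,0,0)} — 1.
  p3=0, p4=1: 9 of the 16 assignments to (p1,p2,p5,p6) work.
  p3=0, p4=0: p5 free; 4 ways for (p1,p2,p6) × 2^1 = 8.
Total: 0 + 1 + 9 + 8 = 18.

18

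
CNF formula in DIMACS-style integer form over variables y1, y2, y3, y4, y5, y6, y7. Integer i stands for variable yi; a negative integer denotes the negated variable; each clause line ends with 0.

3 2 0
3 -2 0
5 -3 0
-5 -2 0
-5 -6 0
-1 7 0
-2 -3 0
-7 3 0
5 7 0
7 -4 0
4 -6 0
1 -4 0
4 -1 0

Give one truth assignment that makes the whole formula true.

y1=0, y2=0, y3=1, y4=0, y5=1, y6=0, y7=0

Check each clause:
  1. (y3 ∨ y2) — y3 is true.
  2. (¬y2 ∨ y3) — y3 is true.
  3. (¬y3 ∨ y5) — y5 is true.
  4. (¬y5 ∨ ¬y2) — ¬y2 is true.
  5. (¬y6 ∨ ¬y5) — ¬y6 is true.
  6. (¬y1 ∨ y7) — ¬y1 is true.
  7. (¬y3 ∨ ¬y2) — ¬y2 is true.
  8. (¬y7 ∨ y3) — ¬y7 is true.
  9. (y7 ∨ y5) — y5 is true.
  10. (¬y4 ∨ y7) — ¬y4 is true.
  11. (y4 ∨ ¬y6) — ¬y6 is true.
  12. (y1 ∨ ¬y4) — ¬y4 is true.
  13. (¬y1 ∨ y4) — ¬y1 is true.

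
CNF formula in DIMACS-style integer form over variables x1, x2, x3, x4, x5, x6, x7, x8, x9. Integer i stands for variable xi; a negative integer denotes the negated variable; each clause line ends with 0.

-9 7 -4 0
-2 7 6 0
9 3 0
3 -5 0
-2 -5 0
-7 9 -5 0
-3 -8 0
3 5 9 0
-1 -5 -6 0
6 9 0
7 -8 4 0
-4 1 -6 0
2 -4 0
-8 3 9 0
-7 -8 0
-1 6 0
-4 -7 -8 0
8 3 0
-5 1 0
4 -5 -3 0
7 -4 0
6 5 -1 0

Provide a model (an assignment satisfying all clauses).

Branch on x1: take x1 = True.
  then x6 is forced to True.
  then x5 is forced to False.
The remaining clauses are satisfied by x2 = False, x3 = True, x4 = False, x7 = True, x8 = False, x9 = True.

x1=1, x2=0, x3=1, x4=0, x5=0, x6=1, x7=1, x8=0, x9=1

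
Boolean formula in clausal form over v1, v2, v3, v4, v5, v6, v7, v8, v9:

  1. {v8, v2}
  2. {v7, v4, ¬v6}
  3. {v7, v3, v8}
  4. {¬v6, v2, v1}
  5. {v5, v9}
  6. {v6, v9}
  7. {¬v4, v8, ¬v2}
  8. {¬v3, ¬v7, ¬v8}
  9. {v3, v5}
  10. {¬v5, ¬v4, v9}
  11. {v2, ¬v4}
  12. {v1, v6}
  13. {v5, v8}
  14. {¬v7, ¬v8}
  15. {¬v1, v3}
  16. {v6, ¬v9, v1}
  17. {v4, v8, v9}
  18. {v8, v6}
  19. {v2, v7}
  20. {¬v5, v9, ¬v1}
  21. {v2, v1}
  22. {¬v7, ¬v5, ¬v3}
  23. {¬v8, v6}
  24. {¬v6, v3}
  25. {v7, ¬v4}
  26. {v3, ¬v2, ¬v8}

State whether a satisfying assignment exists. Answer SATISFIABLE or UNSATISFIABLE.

UNSATISFIABLE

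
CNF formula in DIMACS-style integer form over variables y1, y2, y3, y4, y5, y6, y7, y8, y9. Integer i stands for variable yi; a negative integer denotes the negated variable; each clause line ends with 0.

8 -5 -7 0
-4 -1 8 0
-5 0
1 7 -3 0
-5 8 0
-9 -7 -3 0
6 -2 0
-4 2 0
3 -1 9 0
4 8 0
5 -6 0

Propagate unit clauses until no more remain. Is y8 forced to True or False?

True

(!y5) stands alone — y5 = False.
(!y6 || y5): since y5 = False, the clause reduces to (!y6). y6 = False.
From (!y2 || y6) and y6 = False: y2 = False.
From (!y4 || y2) and y2 = False: y4 = False.
(y8 || y4) with y4 = False leaves only y8, so y8 = True.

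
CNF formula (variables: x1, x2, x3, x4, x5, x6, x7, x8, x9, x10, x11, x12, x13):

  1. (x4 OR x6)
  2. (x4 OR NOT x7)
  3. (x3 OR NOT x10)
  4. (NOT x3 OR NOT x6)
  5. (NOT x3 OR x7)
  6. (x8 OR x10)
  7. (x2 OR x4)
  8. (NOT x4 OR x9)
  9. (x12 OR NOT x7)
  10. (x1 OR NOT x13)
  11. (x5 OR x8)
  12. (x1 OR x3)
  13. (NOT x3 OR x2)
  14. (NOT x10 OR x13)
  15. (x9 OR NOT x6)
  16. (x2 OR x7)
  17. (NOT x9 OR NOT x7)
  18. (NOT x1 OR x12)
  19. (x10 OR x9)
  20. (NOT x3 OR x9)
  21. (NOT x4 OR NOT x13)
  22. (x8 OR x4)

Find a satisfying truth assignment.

x1=T  x2=T  x3=F  x4=F  x5=F  x6=T  x7=F  x8=T  x9=T  x10=F  x11=F  x12=T  x13=T

x2 occurs only positively in the remaining clauses — set x2 = True.
x8 occurs only positively in the remaining clauses — set x8 = True.
Try x1 = True.
  then x12 is forced to True.
Set x3 = False and propagate.
  then x10 is forced to False.
  then x9 is forced to True.
  then x7 is forced to False.
Branch on x4: take x4 = False.
  then x6 is forced to True.
x5, x11, x13 are now unconstrained; take x5 = False, x11 = False, x13 = True.
Every clause has at least one true literal under this assignment.
Check each clause:
  1. (x4 OR x6) — x6 is true.
  2. (NOT x7 OR x4) — NOT x7 is true.
  3. (x3 OR NOT x10) — NOT x10 is true.
  4. (NOT x6 OR NOT x3) — NOT x3 is true.
  5. (NOT x3 OR x7) — NOT x3 is true.
  6. (x10 OR x8) — x8 is true.
  7. (x2 OR x4) — x2 is true.
  8. (x9 OR NOT x4) — x9 is true.
  9. (NOT x7 OR x12) — NOT x7 is true.
  10. (x1 OR NOT x13) — x1 is true.
  11. (x8 OR x5) — x8 is true.
  12. (x1 OR x3) — x1 is true.
  13. (x2 OR NOT x3) — x2 is true.
  14. (NOT x10 OR x13) — x13 is true.
  15. (x9 OR NOT x6) — x9 is true.
  16. (x7 OR x2) — x2 is true.
  17. (NOT x7 OR NOT x9) — NOT x7 is true.
  18. (NOT x1 OR x12) — x12 is true.
  19. (x10 OR x9) — x9 is true.
  20. (x9 OR NOT x3) — x9 is true.
  21. (NOT x13 OR NOT x4) — NOT x4 is true.
  22. (x4 OR x8) — x8 is true.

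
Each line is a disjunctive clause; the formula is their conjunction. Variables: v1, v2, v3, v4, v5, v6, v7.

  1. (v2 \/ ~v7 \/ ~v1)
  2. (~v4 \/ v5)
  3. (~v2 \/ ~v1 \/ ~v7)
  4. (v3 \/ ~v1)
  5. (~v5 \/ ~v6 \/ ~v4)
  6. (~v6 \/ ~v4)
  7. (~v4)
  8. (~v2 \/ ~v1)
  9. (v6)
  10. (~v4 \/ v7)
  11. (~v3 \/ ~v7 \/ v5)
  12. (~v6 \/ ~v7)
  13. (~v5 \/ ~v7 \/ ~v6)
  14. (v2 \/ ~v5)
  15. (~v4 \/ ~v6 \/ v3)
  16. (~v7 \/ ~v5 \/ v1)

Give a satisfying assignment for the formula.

v1 = F, v2 = T, v3 = T, v4 = F, v5 = F, v6 = T, v7 = F

Check each clause:
  1. (v2 \/ ~v1 \/ ~v7) — ~v7 is true.
  2. (~v4 \/ v5) — ~v4 is true.
  3. (~v1 \/ ~v2 \/ ~v7) — ~v7 is true.
  4. (v3 \/ ~v1) — v3 is true.
  5. (~v6 \/ ~v5 \/ ~v4) — ~v5 is true.
  6. (~v6 \/ ~v4) — ~v4 is true.
  7. (~v4) — ~v4 is true.
  8. (~v1 \/ ~v2) — ~v1 is true.
  9. (v6) — v6 is true.
  10. (~v4 \/ v7) — ~v4 is true.
  11. (~v3 \/ ~v7 \/ v5) — ~v7 is true.
  12. (~v7 \/ ~v6) — ~v7 is true.
  13. (~v5 \/ ~v7 \/ ~v6) — ~v7 is true.
  14. (~v5 \/ v2) — v2 is true.
  15. (v3 \/ ~v6 \/ ~v4) — v3 is true.
  16. (v1 \/ ~v5 \/ ~v7) — ~v5 is true.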